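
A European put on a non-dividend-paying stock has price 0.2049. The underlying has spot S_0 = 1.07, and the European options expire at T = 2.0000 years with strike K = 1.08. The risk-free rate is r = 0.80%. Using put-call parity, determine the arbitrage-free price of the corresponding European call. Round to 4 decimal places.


Put-call parity: C - P = S_0 * exp(-qT) - K * exp(-rT).
S_0 * exp(-qT) = 1.0700 * 1.00000000 = 1.07000000
K * exp(-rT) = 1.0800 * 0.98412732 = 1.06285751
C = P + S*exp(-qT) - K*exp(-rT)
C = 0.2049 + 1.07000000 - 1.06285751 = 0.2120

Answer: Call price = 0.2120


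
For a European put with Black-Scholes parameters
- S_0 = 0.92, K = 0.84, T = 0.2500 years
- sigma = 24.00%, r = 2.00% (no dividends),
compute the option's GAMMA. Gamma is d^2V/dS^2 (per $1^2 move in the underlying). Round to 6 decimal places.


Answer: Gamma = 2.497047

Derivation:
d1 = 0.8597648184; d2 = 0.7397648184
phi(d1) = 0.2756739907; exp(-qT) = 1.0000000000; exp(-rT) = 0.9950124792
Gamma = exp(-qT) * phi(d1) / (S * sigma * sqrt(T)) = 1.0000000000 * 0.2756739907 / (0.9200 * 0.2400 * 0.5000000000) = 2.497047


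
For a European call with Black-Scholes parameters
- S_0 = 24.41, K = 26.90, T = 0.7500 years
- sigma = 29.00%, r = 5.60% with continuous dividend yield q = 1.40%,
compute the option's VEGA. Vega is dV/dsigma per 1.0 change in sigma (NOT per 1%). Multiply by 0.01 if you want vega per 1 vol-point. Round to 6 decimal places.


Answer: Vega = 8.268870

Derivation:
d1 = -0.1357605401; d2 = -0.3869079072
phi(d1) = 0.3952827310; exp(-qT) = 0.9895549326; exp(-rT) = 0.9588697806
Vega = S * exp(-qT) * phi(d1) * sqrt(T) = 24.4100 * 0.9895549326 * 0.3952827310 * 0.8660254038 = 8.268870


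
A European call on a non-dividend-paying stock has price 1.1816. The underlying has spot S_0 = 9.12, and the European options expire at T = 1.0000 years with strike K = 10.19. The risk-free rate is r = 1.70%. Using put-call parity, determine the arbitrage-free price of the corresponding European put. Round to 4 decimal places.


Put-call parity: C - P = S_0 * exp(-qT) - K * exp(-rT).
S_0 * exp(-qT) = 9.1200 * 1.00000000 = 9.12000000
K * exp(-rT) = 10.1900 * 0.98314368 = 10.01823415
P = C - S*exp(-qT) + K*exp(-rT)
P = 1.1816 - 9.12000000 + 10.01823415 = 2.0798

Answer: Put price = 2.0798


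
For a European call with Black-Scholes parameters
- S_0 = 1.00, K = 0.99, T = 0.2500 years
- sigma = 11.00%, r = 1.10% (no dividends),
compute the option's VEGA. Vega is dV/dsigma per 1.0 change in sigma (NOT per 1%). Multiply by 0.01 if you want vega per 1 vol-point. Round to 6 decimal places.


Answer: Vega = 0.192830

Derivation:
d1 = 0.2602333792; d2 = 0.2052333792
phi(d1) = 0.3856599567; exp(-qT) = 1.0000000000; exp(-rT) = 0.9972537778
Vega = S * exp(-qT) * phi(d1) * sqrt(T) = 1.0000 * 1.0000000000 * 0.3856599567 * 0.5000000000 = 0.192830


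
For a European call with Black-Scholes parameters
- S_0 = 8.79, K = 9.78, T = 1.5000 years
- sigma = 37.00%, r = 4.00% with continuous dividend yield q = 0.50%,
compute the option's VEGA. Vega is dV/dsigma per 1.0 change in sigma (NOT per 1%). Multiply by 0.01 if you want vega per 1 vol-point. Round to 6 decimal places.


Answer: Vega = 4.238431

Derivation:
d1 = 0.1069174195; d2 = -0.3462381829
phi(d1) = 0.3966685632; exp(-qT) = 0.9925280548; exp(-rT) = 0.9417645336
Vega = S * exp(-qT) * phi(d1) * sqrt(T) = 8.7900 * 0.9925280548 * 0.3966685632 * 1.2247448714 = 4.238431


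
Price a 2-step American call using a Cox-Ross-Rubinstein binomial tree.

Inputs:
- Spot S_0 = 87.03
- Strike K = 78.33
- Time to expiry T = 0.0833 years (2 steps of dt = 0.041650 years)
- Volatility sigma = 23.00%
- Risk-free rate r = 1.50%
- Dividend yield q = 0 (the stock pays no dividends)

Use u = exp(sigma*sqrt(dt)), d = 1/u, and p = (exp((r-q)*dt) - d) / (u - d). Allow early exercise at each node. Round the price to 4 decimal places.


Answer: Price = V(0,0) = 8.7978

Derivation:
dt = T/N = 0.041650
u = exp(sigma*sqrt(dt)) = 1.048058; d = 1/u = 0.954145
p = (exp((r-q)*dt) - d) / (u - d) = 0.494922
Discount per step: exp(-r*dt) = 0.999375
Stock lattice S(k, i) with i counting down-moves:
  k=0: S(0,0) = 87.0300
  k=1: S(1,0) = 91.2125; S(1,1) = 83.0393
  k=2: S(2,0) = 95.5960; S(2,1) = 87.0300; S(2,2) = 79.2315
Terminal payoffs V(N, i) = max(S_T - K, 0):
  V(2,0) = 17.266022; V(2,1) = 8.700000; V(2,2) = 0.901549
Backward induction: V(k, i) = exp(-r*dt) * [p * V(k+1, i) + (1-p) * V(k+1, i+1)]; then take max(V_cont, immediate exercise) for American.
  V(1,0) = exp(-r*dt) * [p*17.266022 + (1-p)*8.700000] = 12.931431; exercise = 12.882509; V(1,0) = max -> 12.931431
  V(1,1) = exp(-r*dt) * [p*8.700000 + (1-p)*0.901549] = 4.758199; exercise = 4.709278; V(1,1) = max -> 4.758199
  V(0,0) = exp(-r*dt) * [p*12.931431 + (1-p)*4.758199] = 8.797812; exercise = 8.700000; V(0,0) = max -> 8.797812


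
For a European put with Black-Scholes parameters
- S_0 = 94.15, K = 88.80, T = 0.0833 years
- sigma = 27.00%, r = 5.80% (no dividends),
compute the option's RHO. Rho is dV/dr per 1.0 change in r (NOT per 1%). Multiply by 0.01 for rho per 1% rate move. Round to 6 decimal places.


d1 = 0.8517015764; d2 = 0.7737748801
phi(d1) = 0.2775827142; exp(-qT) = 1.0000000000; exp(-rT) = 0.9951802524
N(-d2) = 0.2195319649
Rho = -K*T*exp(-rT)*N(-d2) = -88.8000 * 0.0833 * 0.9951802524 * 0.2195319649 = -1.616060

Answer: Rho = -1.616060


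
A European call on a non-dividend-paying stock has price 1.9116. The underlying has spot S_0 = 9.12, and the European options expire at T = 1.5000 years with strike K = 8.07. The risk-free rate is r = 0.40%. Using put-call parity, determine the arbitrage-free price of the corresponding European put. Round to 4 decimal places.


Put-call parity: C - P = S_0 * exp(-qT) - K * exp(-rT).
S_0 * exp(-qT) = 9.1200 * 1.00000000 = 9.12000000
K * exp(-rT) = 8.0700 * 0.99401796 = 8.02172497
P = C - S*exp(-qT) + K*exp(-rT)
P = 1.9116 - 9.12000000 + 8.02172497 = 0.8133

Answer: Put price = 0.8133


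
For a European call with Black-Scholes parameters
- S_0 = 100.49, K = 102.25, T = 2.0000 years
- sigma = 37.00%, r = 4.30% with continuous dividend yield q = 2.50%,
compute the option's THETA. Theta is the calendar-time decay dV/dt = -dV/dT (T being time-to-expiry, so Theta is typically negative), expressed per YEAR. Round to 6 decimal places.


Answer: Theta = -4.955363

Derivation:
d1 = 0.2972474812; d2 = -0.2260115369
phi(d1) = 0.3817014327; exp(-qT) = 0.9512294245; exp(-rT) = 0.9175942312
Theta = -S*exp(-qT)*phi(d1)*sigma/(2*sqrt(T)) - r*K*exp(-rT)*N(d2) + q*S*exp(-qT)*N(d1)
N(d1) = 0.6168612128; N(d2) = 0.4105962237; sqrt(T) = 1.4142135624
Term 1 = -100.4900 * 0.9512294245 * 0.3817014327 * 0.3700 / (2 * 1.4142135624) = -4.7729693196
Term 2 = -0.0430 * 102.2500 * 0.9175942312 * 0.4105962237 = -1.6565227230
Term 3 = 0.0250 * 100.4900 * 0.9512294245 * 0.6168612128 = 1.4741293537
Theta = -4.7729693196 + (-1.6565227230) + (1.4741293537) = -4.955363


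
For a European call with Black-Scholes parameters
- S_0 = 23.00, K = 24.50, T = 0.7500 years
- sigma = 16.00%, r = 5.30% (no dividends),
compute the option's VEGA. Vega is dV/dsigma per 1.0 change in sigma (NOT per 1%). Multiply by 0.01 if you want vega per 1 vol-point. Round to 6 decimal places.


d1 = -0.0998015009; d2 = -0.2383655655
phi(d1) = 0.3969604192; exp(-qT) = 1.0000000000; exp(-rT) = 0.9610296665
Vega = S * exp(-qT) * phi(d1) * sqrt(T) = 23.0000 * 1.0000000000 * 0.3969604192 * 0.8660254038 = 7.906890

Answer: Vega = 7.906890


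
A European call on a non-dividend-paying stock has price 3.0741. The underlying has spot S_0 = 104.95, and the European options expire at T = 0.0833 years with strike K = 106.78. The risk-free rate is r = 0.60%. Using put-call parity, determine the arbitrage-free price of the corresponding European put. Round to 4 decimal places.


Answer: Put price = 4.8507

Derivation:
Put-call parity: C - P = S_0 * exp(-qT) - K * exp(-rT).
S_0 * exp(-qT) = 104.9500 * 1.00000000 = 104.95000000
K * exp(-rT) = 106.7800 * 0.99950032 = 106.72664469
P = C - S*exp(-qT) + K*exp(-rT)
P = 3.0741 - 104.95000000 + 106.72664469 = 4.8507


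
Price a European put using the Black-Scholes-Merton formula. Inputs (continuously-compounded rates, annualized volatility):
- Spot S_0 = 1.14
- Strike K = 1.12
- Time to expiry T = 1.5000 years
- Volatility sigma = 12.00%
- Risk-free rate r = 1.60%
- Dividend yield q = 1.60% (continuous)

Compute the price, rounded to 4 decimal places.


d1 = (ln(S/K) + (r - q + 0.5*sigma^2) * T) / (sigma * sqrt(T)) = 0.19391506
d2 = d1 - sigma * sqrt(T) = 0.04694568
exp(-rT) = 0.97628571; exp(-qT) = 0.97628571
P = K * exp(-rT) * N(-d2) - S_0 * exp(-qT) * N(-d1)
N(-d1) = 0.42312120; N(-d2) = 0.48127826
P = 1.1200 * 0.97628571 * 0.48127826 - 1.1400 * 0.97628571 * 0.42312120 = 0.0553

Answer: Price = 0.0553


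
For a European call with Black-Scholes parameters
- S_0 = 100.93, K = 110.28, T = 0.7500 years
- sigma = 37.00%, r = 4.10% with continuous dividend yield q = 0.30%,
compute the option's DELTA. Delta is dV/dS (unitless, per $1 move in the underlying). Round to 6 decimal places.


Answer: Delta = 0.487998

Derivation:
d1 = -0.0273316959; d2 = -0.3477610953
phi(d1) = 0.3987932990; exp(-qT) = 0.9977525294; exp(-rT) = 0.9697179723
N(d1) = 0.4890975883
Delta = exp(-qT) * N(d1) = 0.9977525294 * 0.4890975883 = 0.487998


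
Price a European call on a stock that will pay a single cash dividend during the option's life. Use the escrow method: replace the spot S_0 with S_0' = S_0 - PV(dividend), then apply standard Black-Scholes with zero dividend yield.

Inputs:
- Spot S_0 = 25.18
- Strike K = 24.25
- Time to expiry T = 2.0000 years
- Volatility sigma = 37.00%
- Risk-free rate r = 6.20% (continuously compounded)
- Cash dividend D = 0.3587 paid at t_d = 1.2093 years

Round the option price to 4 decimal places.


Answer: Price = 6.6733

Derivation:
PV(D) = D * exp(-r * t_d) = 0.3587 * 0.92776520 = 0.33278938
S_0' = S_0 - PV(D) = 25.1800 - 0.33278938 = 24.84721062
d1 = (ln(S_0'/K) + (r + sigma^2/2)*T) / (sigma*sqrt(T)) = 0.54510074
d2 = d1 - sigma*sqrt(T) = 0.02184173
exp(-rT) = 0.88337984
N(d1) = 0.70715788; N(d2) = 0.50871290
C = S_0' * N(d1) - K * exp(-rT) * N(d2) = 24.84721062 * 0.70715788 - 24.2500 * 0.88337984 * 0.50871290 = 6.6733


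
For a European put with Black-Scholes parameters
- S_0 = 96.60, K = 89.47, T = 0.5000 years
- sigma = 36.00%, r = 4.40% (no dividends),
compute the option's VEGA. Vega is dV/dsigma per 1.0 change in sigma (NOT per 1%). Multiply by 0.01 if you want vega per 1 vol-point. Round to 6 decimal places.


Answer: Vega = 23.867056

Derivation:
d1 = 0.5149126740; d2 = 0.2603542328
phi(d1) = 0.3494111171; exp(-qT) = 1.0000000000; exp(-rT) = 0.9782402351
Vega = S * exp(-qT) * phi(d1) * sqrt(T) = 96.6000 * 1.0000000000 * 0.3494111171 * 0.7071067812 = 23.867056


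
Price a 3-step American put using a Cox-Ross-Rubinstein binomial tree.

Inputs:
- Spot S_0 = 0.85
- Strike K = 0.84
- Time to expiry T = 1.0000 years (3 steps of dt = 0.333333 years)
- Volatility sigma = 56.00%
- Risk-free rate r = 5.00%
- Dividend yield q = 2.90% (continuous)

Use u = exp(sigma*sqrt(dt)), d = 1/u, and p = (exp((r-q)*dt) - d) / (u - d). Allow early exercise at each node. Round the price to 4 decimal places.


Answer: Price = V(0,0) = 0.1835

Derivation:
dt = T/N = 0.333333
u = exp(sigma*sqrt(dt)) = 1.381702; d = 1/u = 0.723745
p = (exp((r-q)*dt) - d) / (u - d) = 0.430544
Discount per step: exp(-r*dt) = 0.983471
Stock lattice S(k, i) with i counting down-moves:
  k=0: S(0,0) = 0.8500
  k=1: S(1,0) = 1.1744; S(1,1) = 0.6152
  k=2: S(2,0) = 1.6227; S(2,1) = 0.8500; S(2,2) = 0.4452
  k=3: S(3,0) = 2.2421; S(3,1) = 1.1744; S(3,2) = 0.6152; S(3,3) = 0.3222
Terminal payoffs V(N, i) = max(K - S_T, 0):
  V(3,0) = 0.000000; V(3,1) = 0.000000; V(3,2) = 0.224817; V(3,3) = 0.517763
Backward induction: V(k, i) = exp(-r*dt) * [p * V(k+1, i) + (1-p) * V(k+1, i+1)]; then take max(V_cont, immediate exercise) for American.
  V(2,0) = exp(-r*dt) * [p*0.000000 + (1-p)*0.000000] = 0.000000; exercise = 0.000000; V(2,0) = max -> 0.000000
  V(2,1) = exp(-r*dt) * [p*0.000000 + (1-p)*0.224817] = 0.125907; exercise = 0.000000; V(2,1) = max -> 0.125907
  V(2,2) = exp(-r*dt) * [p*0.224817 + (1-p)*0.517763] = 0.385163; exercise = 0.394764; V(2,2) = max -> 0.394764
  V(1,0) = exp(-r*dt) * [p*0.000000 + (1-p)*0.125907] = 0.070514; exercise = 0.000000; V(1,0) = max -> 0.070514
  V(1,1) = exp(-r*dt) * [p*0.125907 + (1-p)*0.394764] = 0.274398; exercise = 0.224817; V(1,1) = max -> 0.274398
  V(0,0) = exp(-r*dt) * [p*0.070514 + (1-p)*0.274398] = 0.183532; exercise = 0.000000; V(0,0) = max -> 0.183532


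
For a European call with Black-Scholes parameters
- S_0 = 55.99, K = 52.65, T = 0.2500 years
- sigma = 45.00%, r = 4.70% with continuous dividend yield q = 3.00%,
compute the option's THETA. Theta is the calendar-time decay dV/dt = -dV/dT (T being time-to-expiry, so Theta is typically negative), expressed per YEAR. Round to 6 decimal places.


d1 = 0.4047527324; d2 = 0.1797527324
phi(d1) = 0.3675665382; exp(-qT) = 0.9925280548; exp(-rT) = 0.9883187617
Theta = -S*exp(-qT)*phi(d1)*sigma/(2*sqrt(T)) - r*K*exp(-rT)*N(d2) + q*S*exp(-qT)*N(d1)
N(d1) = 0.6571703618; N(d2) = 0.5713266534; sqrt(T) = 0.5000000000
Term 1 = -55.9900 * 0.9925280548 * 0.3675665382 * 0.4500 / (2 * 0.5000000000) = -9.1918248590
Term 2 = -0.0470 * 52.6500 * 0.9883187617 * 0.5713266534 = -1.3972617115
Term 3 = 0.0300 * 55.9900 * 0.9925280548 * 0.6571703618 = 1.0956011571
Theta = -9.1918248590 + (-1.3972617115) + (1.0956011571) = -9.493485

Answer: Theta = -9.493485


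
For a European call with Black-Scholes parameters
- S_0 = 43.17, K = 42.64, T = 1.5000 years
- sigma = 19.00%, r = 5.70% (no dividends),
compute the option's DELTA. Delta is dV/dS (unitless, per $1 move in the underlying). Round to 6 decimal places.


Answer: Delta = 0.704318

Derivation:
d1 = 0.5368595217; d2 = 0.3041579961
phi(d1) = 0.3454015567; exp(-qT) = 1.0000000000; exp(-rT) = 0.9180531431
N(d1) = 0.7043176734
Delta = exp(-qT) * N(d1) = 1.0000000000 * 0.7043176734 = 0.704318


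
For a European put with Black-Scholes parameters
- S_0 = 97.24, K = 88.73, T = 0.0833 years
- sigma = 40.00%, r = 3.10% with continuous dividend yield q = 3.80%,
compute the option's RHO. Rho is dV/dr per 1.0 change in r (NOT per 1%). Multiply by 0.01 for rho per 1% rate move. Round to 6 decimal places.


Answer: Rho = -1.714278

Derivation:
d1 = 0.8459729100; d2 = 0.7305259525
phi(d1) = 0.2789358044; exp(-qT) = 0.9968396046; exp(-rT) = 0.9974210313
N(-d2) = 0.2325343777
Rho = -K*T*exp(-rT)*N(-d2) = -88.7300 * 0.0833 * 0.9974210313 * 0.2325343777 = -1.714278


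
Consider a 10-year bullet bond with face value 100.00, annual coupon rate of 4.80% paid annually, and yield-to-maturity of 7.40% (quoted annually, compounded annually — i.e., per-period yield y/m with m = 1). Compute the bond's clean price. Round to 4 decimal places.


Coupon per period c = face * coupon_rate / m = 4.800000
Periods per year m = 1; per-period yield y/m = 0.074000
Number of cashflows N = 10
Cashflows (t years, CF_t, discount factor 1/(1+y/m)^(m*t), PV):
  t = 1.0000: CF_t = 4.800000, DF = 0.931099, PV = 4.469274
  t = 2.0000: CF_t = 4.800000, DF = 0.866945, PV = 4.161335
  t = 3.0000: CF_t = 4.800000, DF = 0.807211, PV = 3.874614
  t = 4.0000: CF_t = 4.800000, DF = 0.751593, PV = 3.607648
  t = 5.0000: CF_t = 4.800000, DF = 0.699808, PV = 3.359076
  t = 6.0000: CF_t = 4.800000, DF = 0.651590, PV = 3.127631
  t = 7.0000: CF_t = 4.800000, DF = 0.606694, PV = 2.912133
  t = 8.0000: CF_t = 4.800000, DF = 0.564892, PV = 2.711484
  t = 9.0000: CF_t = 4.800000, DF = 0.525971, PV = 2.524659
  t = 10.0000: CF_t = 104.800000, DF = 0.489731, PV = 51.323760
Price P = sum_t PV_t = 82.071614

Answer: Price = 82.0716


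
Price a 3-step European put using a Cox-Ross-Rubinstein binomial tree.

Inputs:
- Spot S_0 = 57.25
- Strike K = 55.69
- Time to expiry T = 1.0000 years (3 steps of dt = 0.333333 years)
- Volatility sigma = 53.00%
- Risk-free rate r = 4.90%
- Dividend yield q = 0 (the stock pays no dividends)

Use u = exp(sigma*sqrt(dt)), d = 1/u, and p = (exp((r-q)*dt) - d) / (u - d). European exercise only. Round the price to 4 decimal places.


dt = T/N = 0.333333
u = exp(sigma*sqrt(dt)) = 1.357976; d = 1/u = 0.736390
p = (exp((r-q)*dt) - d) / (u - d) = 0.450585
Discount per step: exp(-r*dt) = 0.983799
Stock lattice S(k, i) with i counting down-moves:
  k=0: S(0,0) = 57.2500
  k=1: S(1,0) = 77.7441; S(1,1) = 42.1583
  k=2: S(2,0) = 105.5747; S(2,1) = 57.2500; S(2,2) = 31.0450
  k=3: S(3,0) = 143.3680; S(3,1) = 77.7441; S(3,2) = 42.1583; S(3,3) = 22.8612
Terminal payoffs V(N, i) = max(K - S_T, 0):
  V(3,0) = 0.000000; V(3,1) = 0.000000; V(3,2) = 13.531682; V(3,3) = 32.828810
Backward induction: V(k, i) = exp(-r*dt) * [p * V(k+1, i) + (1-p) * V(k+1, i+1)].
  V(2,0) = exp(-r*dt) * [p*0.000000 + (1-p)*0.000000] = 0.000000
  V(2,1) = exp(-r*dt) * [p*0.000000 + (1-p)*13.531682] = 7.314064
  V(2,2) = exp(-r*dt) * [p*13.531682 + (1-p)*32.828810] = 23.742829
  V(1,0) = exp(-r*dt) * [p*0.000000 + (1-p)*7.314064] = 3.953354
  V(1,1) = exp(-r*dt) * [p*7.314064 + (1-p)*23.742829] = 16.075549
  V(0,0) = exp(-r*dt) * [p*3.953354 + (1-p)*16.075549] = 10.441524

Answer: Price = V(0,0) = 10.4415


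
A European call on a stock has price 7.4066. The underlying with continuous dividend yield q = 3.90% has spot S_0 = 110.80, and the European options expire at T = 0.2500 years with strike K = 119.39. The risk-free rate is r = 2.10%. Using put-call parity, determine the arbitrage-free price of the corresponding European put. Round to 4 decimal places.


Answer: Put price = 16.4465

Derivation:
Put-call parity: C - P = S_0 * exp(-qT) - K * exp(-rT).
S_0 * exp(-qT) = 110.8000 * 0.99029738 = 109.72494939
K * exp(-rT) = 119.3900 * 0.99476376 = 118.76484497
P = C - S*exp(-qT) + K*exp(-rT)
P = 7.4066 - 109.72494939 + 118.76484497 = 16.4465


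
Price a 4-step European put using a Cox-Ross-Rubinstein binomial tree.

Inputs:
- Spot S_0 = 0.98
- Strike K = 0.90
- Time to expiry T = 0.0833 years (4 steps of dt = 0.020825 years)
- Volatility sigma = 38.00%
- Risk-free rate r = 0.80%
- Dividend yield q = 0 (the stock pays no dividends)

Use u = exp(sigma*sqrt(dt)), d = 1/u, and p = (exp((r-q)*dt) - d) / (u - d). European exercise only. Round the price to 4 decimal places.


dt = T/N = 0.020825
u = exp(sigma*sqrt(dt)) = 1.056369; d = 1/u = 0.946639
p = (exp((r-q)*dt) - d) / (u - d) = 0.487813
Discount per step: exp(-r*dt) = 0.999833
Stock lattice S(k, i) with i counting down-moves:
  k=0: S(0,0) = 0.9800
  k=1: S(1,0) = 1.0352; S(1,1) = 0.9277
  k=2: S(2,0) = 1.0936; S(2,1) = 0.9800; S(2,2) = 0.8782
  k=3: S(3,0) = 1.1552; S(3,1) = 1.0352; S(3,2) = 0.9277; S(3,3) = 0.8313
  k=4: S(4,0) = 1.2204; S(4,1) = 1.0936; S(4,2) = 0.9800; S(4,3) = 0.8782; S(4,4) = 0.7870
Terminal payoffs V(N, i) = max(K - S_T, 0):
  V(4,0) = 0.000000; V(4,1) = 0.000000; V(4,2) = 0.000000; V(4,3) = 0.021797; V(4,4) = 0.113020
Backward induction: V(k, i) = exp(-r*dt) * [p * V(k+1, i) + (1-p) * V(k+1, i+1)].
  V(3,0) = exp(-r*dt) * [p*0.000000 + (1-p)*0.000000] = 0.000000
  V(3,1) = exp(-r*dt) * [p*0.000000 + (1-p)*0.000000] = 0.000000
  V(3,2) = exp(-r*dt) * [p*0.000000 + (1-p)*0.021797] = 0.011162
  V(3,3) = exp(-r*dt) * [p*0.021797 + (1-p)*0.113020] = 0.068509
  V(2,0) = exp(-r*dt) * [p*0.000000 + (1-p)*0.000000] = 0.000000
  V(2,1) = exp(-r*dt) * [p*0.000000 + (1-p)*0.011162] = 0.005716
  V(2,2) = exp(-r*dt) * [p*0.011162 + (1-p)*0.068509] = 0.040528
  V(1,0) = exp(-r*dt) * [p*0.000000 + (1-p)*0.005716] = 0.002927
  V(1,1) = exp(-r*dt) * [p*0.005716 + (1-p)*0.040528] = 0.023542
  V(0,0) = exp(-r*dt) * [p*0.002927 + (1-p)*0.023542] = 0.013484

Answer: Price = V(0,0) = 0.0135


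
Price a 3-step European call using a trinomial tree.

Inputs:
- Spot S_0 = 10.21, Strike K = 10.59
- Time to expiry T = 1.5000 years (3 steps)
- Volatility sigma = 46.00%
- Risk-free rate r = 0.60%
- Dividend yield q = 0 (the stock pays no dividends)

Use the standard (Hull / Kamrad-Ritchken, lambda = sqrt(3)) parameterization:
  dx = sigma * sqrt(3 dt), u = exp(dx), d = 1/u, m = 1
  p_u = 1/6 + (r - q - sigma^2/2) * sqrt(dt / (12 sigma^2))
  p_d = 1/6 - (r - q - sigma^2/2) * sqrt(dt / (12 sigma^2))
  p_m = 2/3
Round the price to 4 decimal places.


Answer: Price = V(0,0) = 1.9589

Derivation:
dt = T/N = 0.500000; dx = sigma*sqrt(3*dt) = 0.563383
u = exp(dx) = 1.756604; d = 1/u = 0.569280
p_u = 0.122381, p_m = 0.666667, p_d = 0.210953
Discount per step: exp(-r*dt) = 0.997004
Stock lattice S(k, j) with j the centered position index:
  k=0: S(0,+0) = 10.2100
  k=1: S(1,-1) = 5.8124; S(1,+0) = 10.2100; S(1,+1) = 17.9349
  k=2: S(2,-2) = 3.3089; S(2,-1) = 5.8124; S(2,+0) = 10.2100; S(2,+1) = 17.9349; S(2,+2) = 31.5046
  k=3: S(3,-3) = 1.8837; S(3,-2) = 3.3089; S(3,-1) = 5.8124; S(3,+0) = 10.2100; S(3,+1) = 17.9349; S(3,+2) = 31.5046; S(3,+3) = 55.3411
Terminal payoffs V(N, j) = max(S_T - K, 0):
  V(3,-3) = 0.000000; V(3,-2) = 0.000000; V(3,-1) = 0.000000; V(3,+0) = 0.000000; V(3,+1) = 7.344931; V(3,+2) = 20.914579; V(3,+3) = 44.751084
Backward induction: V(k, j) = exp(-r*dt) * [p_u * V(k+1, j+1) + p_m * V(k+1, j) + p_d * V(k+1, j-1)]
  V(2,-2) = exp(-r*dt) * [p_u*0.000000 + p_m*0.000000 + p_d*0.000000] = 0.000000
  V(2,-1) = exp(-r*dt) * [p_u*0.000000 + p_m*0.000000 + p_d*0.000000] = 0.000000
  V(2,+0) = exp(-r*dt) * [p_u*7.344931 + p_m*0.000000 + p_d*0.000000] = 0.896185
  V(2,+1) = exp(-r*dt) * [p_u*20.914579 + p_m*7.344931 + p_d*0.000000] = 7.433825
  V(2,+2) = exp(-r*dt) * [p_u*44.751084 + p_m*20.914579 + p_d*7.344931] = 20.906338
  V(1,-1) = exp(-r*dt) * [p_u*0.896185 + p_m*0.000000 + p_d*0.000000] = 0.109347
  V(1,+0) = exp(-r*dt) * [p_u*7.433825 + p_m*0.896185 + p_d*0.000000] = 1.502697
  V(1,+1) = exp(-r*dt) * [p_u*20.906338 + p_m*7.433825 + p_d*0.896185] = 7.680390
  V(0,+0) = exp(-r*dt) * [p_u*7.680390 + p_m*1.502697 + p_d*0.109347] = 1.958911


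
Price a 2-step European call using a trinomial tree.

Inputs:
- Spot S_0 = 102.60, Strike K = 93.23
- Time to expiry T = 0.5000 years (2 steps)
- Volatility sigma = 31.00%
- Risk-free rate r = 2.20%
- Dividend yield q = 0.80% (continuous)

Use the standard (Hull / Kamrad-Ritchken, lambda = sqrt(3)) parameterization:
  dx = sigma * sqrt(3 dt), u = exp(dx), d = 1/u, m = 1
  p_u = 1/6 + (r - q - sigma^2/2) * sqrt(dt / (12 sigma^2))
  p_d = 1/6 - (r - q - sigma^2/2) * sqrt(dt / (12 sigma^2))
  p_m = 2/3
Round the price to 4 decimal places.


Answer: Price = V(0,0) = 14.6279

Derivation:
dt = T/N = 0.250000; dx = sigma*sqrt(3*dt) = 0.268468
u = exp(dx) = 1.307959; d = 1/u = 0.764550
p_u = 0.150813, p_m = 0.666667, p_d = 0.182521
Discount per step: exp(-r*dt) = 0.994515
Stock lattice S(k, j) with j the centered position index:
  k=0: S(0,+0) = 102.6000
  k=1: S(1,-1) = 78.4428; S(1,+0) = 102.6000; S(1,+1) = 134.1966
  k=2: S(2,-2) = 59.9735; S(2,-1) = 78.4428; S(2,+0) = 102.6000; S(2,+1) = 134.1966; S(2,+2) = 175.5236
Terminal payoffs V(N, j) = max(S_T - K, 0):
  V(2,-2) = 0.000000; V(2,-1) = 0.000000; V(2,+0) = 9.370000; V(2,+1) = 40.966589; V(2,+2) = 82.293631
Backward induction: V(k, j) = exp(-r*dt) * [p_u * V(k+1, j+1) + p_m * V(k+1, j) + p_d * V(k+1, j-1)]
  V(1,-1) = exp(-r*dt) * [p_u*9.370000 + p_m*0.000000 + p_d*0.000000] = 1.405365
  V(1,+0) = exp(-r*dt) * [p_u*40.966589 + p_m*9.370000 + p_d*0.000000] = 12.356804
  V(1,+1) = exp(-r*dt) * [p_u*82.293631 + p_m*40.966589 + p_d*9.370000] = 41.204959
  V(0,+0) = exp(-r*dt) * [p_u*41.204959 + p_m*12.356804 + p_d*1.405365] = 14.627938


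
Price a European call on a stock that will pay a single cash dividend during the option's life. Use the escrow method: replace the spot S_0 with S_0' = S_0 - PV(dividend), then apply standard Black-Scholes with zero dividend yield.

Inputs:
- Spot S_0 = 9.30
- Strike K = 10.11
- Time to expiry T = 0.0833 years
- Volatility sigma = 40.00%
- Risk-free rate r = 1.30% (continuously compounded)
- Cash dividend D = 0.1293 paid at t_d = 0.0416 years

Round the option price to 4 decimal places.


Answer: Price = 0.1253

Derivation:
PV(D) = D * exp(-r * t_d) = 0.1293 * 0.99945935 = 0.12923009
S_0' = S_0 - PV(D) = 9.3000 - 0.12923009 = 9.17076991
d1 = (ln(S_0'/K) + (r + sigma^2/2)*T) / (sigma*sqrt(T)) = -0.77747299
d2 = d1 - sigma*sqrt(T) = -0.89291995
exp(-rT) = 0.99891769
N(d1) = 0.21843988; N(d2) = 0.18595002
C = S_0' * N(d1) - K * exp(-rT) * N(d2) = 9.17076991 * 0.21843988 - 10.1100 * 0.99891769 * 0.18595002 = 0.1253


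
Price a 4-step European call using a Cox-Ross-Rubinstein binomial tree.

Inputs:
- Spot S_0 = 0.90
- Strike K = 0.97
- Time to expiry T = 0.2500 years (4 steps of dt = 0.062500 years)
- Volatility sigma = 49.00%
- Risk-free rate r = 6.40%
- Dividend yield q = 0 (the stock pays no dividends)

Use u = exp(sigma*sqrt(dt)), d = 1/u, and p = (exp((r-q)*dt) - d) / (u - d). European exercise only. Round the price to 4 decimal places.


Answer: Price = V(0,0) = 0.0691

Derivation:
dt = T/N = 0.062500
u = exp(sigma*sqrt(dt)) = 1.130319; d = 1/u = 0.884706
p = (exp((r-q)*dt) - d) / (u - d) = 0.485732
Discount per step: exp(-r*dt) = 0.996008
Stock lattice S(k, i) with i counting down-moves:
  k=0: S(0,0) = 0.9000
  k=1: S(1,0) = 1.0173; S(1,1) = 0.7962
  k=2: S(2,0) = 1.1499; S(2,1) = 0.9000; S(2,2) = 0.7044
  k=3: S(3,0) = 1.2997; S(3,1) = 1.0173; S(3,2) = 0.7962; S(3,3) = 0.6232
  k=4: S(4,0) = 1.4691; S(4,1) = 1.1499; S(4,2) = 0.9000; S(4,3) = 0.7044; S(4,4) = 0.5514
Terminal payoffs V(N, i) = max(S_T - K, 0):
  V(4,0) = 0.499085; V(4,1) = 0.179859; V(4,2) = 0.000000; V(4,3) = 0.000000; V(4,4) = 0.000000
Backward induction: V(k, i) = exp(-r*dt) * [p * V(k+1, i) + (1-p) * V(k+1, i+1)].
  V(3,0) = exp(-r*dt) * [p*0.499085 + (1-p)*0.179859] = 0.333580
  V(3,1) = exp(-r*dt) * [p*0.179859 + (1-p)*0.000000] = 0.087015
  V(3,2) = exp(-r*dt) * [p*0.000000 + (1-p)*0.000000] = 0.000000
  V(3,3) = exp(-r*dt) * [p*0.000000 + (1-p)*0.000000] = 0.000000
  V(2,0) = exp(-r*dt) * [p*0.333580 + (1-p)*0.087015] = 0.205954
  V(2,1) = exp(-r*dt) * [p*0.087015 + (1-p)*0.000000] = 0.042097
  V(2,2) = exp(-r*dt) * [p*0.000000 + (1-p)*0.000000] = 0.000000
  V(1,0) = exp(-r*dt) * [p*0.205954 + (1-p)*0.042097] = 0.121202
  V(1,1) = exp(-r*dt) * [p*0.042097 + (1-p)*0.000000] = 0.020366
  V(0,0) = exp(-r*dt) * [p*0.121202 + (1-p)*0.020366] = 0.069068


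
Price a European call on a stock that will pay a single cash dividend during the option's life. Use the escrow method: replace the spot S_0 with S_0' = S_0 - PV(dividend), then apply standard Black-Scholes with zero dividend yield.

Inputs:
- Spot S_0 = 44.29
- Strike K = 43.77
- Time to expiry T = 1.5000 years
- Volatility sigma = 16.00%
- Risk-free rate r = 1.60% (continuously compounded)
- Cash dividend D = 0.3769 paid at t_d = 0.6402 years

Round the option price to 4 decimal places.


Answer: Price = 4.0068

Derivation:
PV(D) = D * exp(-r * t_d) = 0.3769 * 0.98980908 = 0.37305904
S_0' = S_0 - PV(D) = 44.2900 - 0.37305904 = 43.91694096
d1 = (ln(S_0'/K) + (r + sigma^2/2)*T) / (sigma*sqrt(T)) = 0.23755709
d2 = d1 - sigma*sqrt(T) = 0.04159791
exp(-rT) = 0.97628571
N(d1) = 0.59388768; N(d2) = 0.51659038
C = S_0' * N(d1) - K * exp(-rT) * N(d2) = 43.91694096 * 0.59388768 - 43.7700 * 0.97628571 * 0.51659038 = 4.0068


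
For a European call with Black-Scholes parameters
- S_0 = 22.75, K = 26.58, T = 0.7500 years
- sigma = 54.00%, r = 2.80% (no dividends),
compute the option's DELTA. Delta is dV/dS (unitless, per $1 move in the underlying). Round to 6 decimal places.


d1 = -0.0539799149; d2 = -0.5216336329
phi(d1) = 0.3983614784; exp(-qT) = 1.0000000000; exp(-rT) = 0.9792189646
N(d1) = 0.4784755833
Delta = exp(-qT) * N(d1) = 1.0000000000 * 0.4784755833 = 0.478476

Answer: Delta = 0.478476


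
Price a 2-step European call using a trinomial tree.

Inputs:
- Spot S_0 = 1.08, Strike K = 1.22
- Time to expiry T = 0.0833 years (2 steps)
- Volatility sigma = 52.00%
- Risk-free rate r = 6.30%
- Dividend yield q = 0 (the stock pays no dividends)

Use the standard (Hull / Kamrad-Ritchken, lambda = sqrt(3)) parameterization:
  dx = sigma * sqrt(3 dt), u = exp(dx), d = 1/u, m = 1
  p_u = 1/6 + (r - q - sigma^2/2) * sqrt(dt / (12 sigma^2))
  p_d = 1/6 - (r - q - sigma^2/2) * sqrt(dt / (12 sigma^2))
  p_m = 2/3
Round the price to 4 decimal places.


dt = T/N = 0.041650; dx = sigma*sqrt(3*dt) = 0.183811
u = exp(dx) = 1.201789; d = 1/u = 0.832093
p_u = 0.158487, p_m = 0.666667, p_d = 0.174847
Discount per step: exp(-r*dt) = 0.997379
Stock lattice S(k, j) with j the centered position index:
  k=0: S(0,+0) = 1.0800
  k=1: S(1,-1) = 0.8987; S(1,+0) = 1.0800; S(1,+1) = 1.2979
  k=2: S(2,-2) = 0.7478; S(2,-1) = 0.8987; S(2,+0) = 1.0800; S(2,+1) = 1.2979; S(2,+2) = 1.5598
Terminal payoffs V(N, j) = max(S_T - K, 0):
  V(2,-2) = 0.000000; V(2,-1) = 0.000000; V(2,+0) = 0.000000; V(2,+1) = 0.077932; V(2,+2) = 0.339840
Backward induction: V(k, j) = exp(-r*dt) * [p_u * V(k+1, j+1) + p_m * V(k+1, j) + p_d * V(k+1, j-1)]
  V(1,-1) = exp(-r*dt) * [p_u*0.000000 + p_m*0.000000 + p_d*0.000000] = 0.000000
  V(1,+0) = exp(-r*dt) * [p_u*0.077932 + p_m*0.000000 + p_d*0.000000] = 0.012319
  V(1,+1) = exp(-r*dt) * [p_u*0.339840 + p_m*0.077932 + p_d*0.000000] = 0.105537
  V(0,+0) = exp(-r*dt) * [p_u*0.105537 + p_m*0.012319 + p_d*0.000000] = 0.024873

Answer: Price = V(0,0) = 0.0249


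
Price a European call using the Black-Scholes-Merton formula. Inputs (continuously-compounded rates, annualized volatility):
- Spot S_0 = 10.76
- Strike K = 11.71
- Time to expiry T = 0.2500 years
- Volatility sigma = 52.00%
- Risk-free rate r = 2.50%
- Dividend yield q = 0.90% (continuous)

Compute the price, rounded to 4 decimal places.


d1 = (ln(S/K) + (r - q + 0.5*sigma^2) * T) / (sigma * sqrt(T)) = -0.18002932
d2 = d1 - sigma * sqrt(T) = -0.44002932
exp(-rT) = 0.99376949; exp(-qT) = 0.99775253
C = S_0 * exp(-qT) * N(d1) - K * exp(-rT) * N(d2)
N(d1) = 0.42856478; N(d2) = 0.32995794
C = 10.7600 * 0.99775253 * 0.42856478 - 11.7100 * 0.99376949 * 0.32995794 = 0.7613

Answer: Price = 0.7613


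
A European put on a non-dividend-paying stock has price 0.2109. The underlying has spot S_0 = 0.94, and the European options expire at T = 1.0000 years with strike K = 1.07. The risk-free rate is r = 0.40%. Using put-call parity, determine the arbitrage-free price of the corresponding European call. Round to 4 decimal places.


Answer: Call price = 0.0852

Derivation:
Put-call parity: C - P = S_0 * exp(-qT) - K * exp(-rT).
S_0 * exp(-qT) = 0.9400 * 1.00000000 = 0.94000000
K * exp(-rT) = 1.0700 * 0.99600799 = 1.06572855
C = P + S*exp(-qT) - K*exp(-rT)
C = 0.2109 + 0.94000000 - 1.06572855 = 0.0852


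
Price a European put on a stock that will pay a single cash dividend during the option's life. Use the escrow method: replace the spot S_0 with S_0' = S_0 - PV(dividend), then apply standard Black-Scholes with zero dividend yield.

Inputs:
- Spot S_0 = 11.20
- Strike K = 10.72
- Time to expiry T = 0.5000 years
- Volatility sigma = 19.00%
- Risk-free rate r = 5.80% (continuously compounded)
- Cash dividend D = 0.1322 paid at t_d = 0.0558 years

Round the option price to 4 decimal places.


PV(D) = D * exp(-r * t_d) = 0.1322 * 0.99676883 = 0.13177284
S_0' = S_0 - PV(D) = 11.2000 - 0.13177284 = 11.06822716
d1 = (ln(S_0'/K) + (r + sigma^2/2)*T) / (sigma*sqrt(T)) = 0.52096971
d2 = d1 - sigma*sqrt(T) = 0.38661942
exp(-rT) = 0.97141646
N(-d1) = 0.30119394; N(-d2) = 0.34951899
P = K * exp(-rT) * N(-d2) - S_0' * N(-d1) = 10.7200 * 0.97141646 * 0.34951899 - 11.06822716 * 0.30119394 = 0.3061

Answer: Price = 0.3061


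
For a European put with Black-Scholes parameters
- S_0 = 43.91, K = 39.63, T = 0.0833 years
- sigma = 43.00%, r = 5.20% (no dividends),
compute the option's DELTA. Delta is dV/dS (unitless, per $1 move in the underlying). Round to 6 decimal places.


Answer: Delta = -0.177922

Derivation:
d1 = 0.9233142887; d2 = 0.7992088094
phi(d1) = 0.2604893840; exp(-qT) = 1.0000000000; exp(-rT) = 0.9956777678
N(-d1) = 0.1779217219
Delta = -exp(-qT) * N(-d1) = -1.0000000000 * 0.1779217219 = -0.177922


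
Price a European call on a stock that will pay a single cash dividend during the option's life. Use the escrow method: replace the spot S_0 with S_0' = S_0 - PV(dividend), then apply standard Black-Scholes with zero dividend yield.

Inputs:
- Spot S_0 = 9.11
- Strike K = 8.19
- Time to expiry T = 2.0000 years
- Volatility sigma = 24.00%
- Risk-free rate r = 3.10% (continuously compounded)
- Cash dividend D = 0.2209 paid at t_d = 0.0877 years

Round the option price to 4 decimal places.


Answer: Price = 1.8116

Derivation:
PV(D) = D * exp(-r * t_d) = 0.2209 * 0.99728499 = 0.22030025
S_0' = S_0 - PV(D) = 9.1100 - 0.22030025 = 8.88969975
d1 = (ln(S_0'/K) + (r + sigma^2/2)*T) / (sigma*sqrt(T)) = 0.59390893
d2 = d1 - sigma*sqrt(T) = 0.25449768
exp(-rT) = 0.93988289
N(d1) = 0.72371349; N(d2) = 0.60044445
C = S_0' * N(d1) - K * exp(-rT) * N(d2) = 8.88969975 * 0.72371349 - 8.1900 * 0.93988289 * 0.60044445 = 1.8116


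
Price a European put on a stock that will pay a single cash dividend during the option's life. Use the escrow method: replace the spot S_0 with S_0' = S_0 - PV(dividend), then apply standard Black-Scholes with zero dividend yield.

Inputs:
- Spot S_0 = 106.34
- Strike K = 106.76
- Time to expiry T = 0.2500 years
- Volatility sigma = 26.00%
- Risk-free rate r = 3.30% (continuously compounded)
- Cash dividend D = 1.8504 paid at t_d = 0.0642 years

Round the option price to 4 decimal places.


Answer: Price = 6.1742

Derivation:
PV(D) = D * exp(-r * t_d) = 1.8504 * 0.99788364 = 1.84648389
S_0' = S_0 - PV(D) = 106.3400 - 1.84648389 = 104.49351611
d1 = (ln(S_0'/K) + (r + sigma^2/2)*T) / (sigma*sqrt(T)) = -0.03660232
d2 = d1 - sigma*sqrt(T) = -0.16660232
exp(-rT) = 0.99178394
N(-d1) = 0.51459895; N(-d2) = 0.56615852
P = K * exp(-rT) * N(-d2) - S_0' * N(-d1) = 106.7600 * 0.99178394 * 0.56615852 - 104.49351611 * 0.51459895 = 6.1742


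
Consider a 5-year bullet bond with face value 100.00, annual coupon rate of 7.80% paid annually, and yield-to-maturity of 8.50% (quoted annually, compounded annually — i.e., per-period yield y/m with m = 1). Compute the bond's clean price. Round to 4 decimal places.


Coupon per period c = face * coupon_rate / m = 7.800000
Periods per year m = 1; per-period yield y/m = 0.085000
Number of cashflows N = 5
Cashflows (t years, CF_t, discount factor 1/(1+y/m)^(m*t), PV):
  t = 1.0000: CF_t = 7.800000, DF = 0.921659, PV = 7.188940
  t = 2.0000: CF_t = 7.800000, DF = 0.849455, PV = 6.625751
  t = 3.0000: CF_t = 7.800000, DF = 0.782908, PV = 6.106683
  t = 4.0000: CF_t = 7.800000, DF = 0.721574, PV = 5.628279
  t = 5.0000: CF_t = 107.800000, DF = 0.665045, PV = 71.691897
Price P = sum_t PV_t = 97.241551

Answer: Price = 97.2416


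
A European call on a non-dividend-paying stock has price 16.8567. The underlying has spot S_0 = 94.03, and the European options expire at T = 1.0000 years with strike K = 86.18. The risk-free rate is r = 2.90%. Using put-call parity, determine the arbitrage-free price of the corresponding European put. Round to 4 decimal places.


Put-call parity: C - P = S_0 * exp(-qT) - K * exp(-rT).
S_0 * exp(-qT) = 94.0300 * 1.00000000 = 94.03000000
K * exp(-rT) = 86.1800 * 0.97141646 = 83.71667091
P = C - S*exp(-qT) + K*exp(-rT)
P = 16.8567 - 94.03000000 + 83.71667091 = 6.5434

Answer: Put price = 6.5434


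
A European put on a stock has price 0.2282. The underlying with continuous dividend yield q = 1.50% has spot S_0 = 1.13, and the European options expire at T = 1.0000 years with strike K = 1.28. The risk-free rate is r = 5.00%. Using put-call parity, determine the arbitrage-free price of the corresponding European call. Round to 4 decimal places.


Put-call parity: C - P = S_0 * exp(-qT) - K * exp(-rT).
S_0 * exp(-qT) = 1.1300 * 0.98511194 = 1.11317649
K * exp(-rT) = 1.2800 * 0.95122942 = 1.21757366
C = P + S*exp(-qT) - K*exp(-rT)
C = 0.2282 + 1.11317649 - 1.21757366 = 0.1238

Answer: Call price = 0.1238


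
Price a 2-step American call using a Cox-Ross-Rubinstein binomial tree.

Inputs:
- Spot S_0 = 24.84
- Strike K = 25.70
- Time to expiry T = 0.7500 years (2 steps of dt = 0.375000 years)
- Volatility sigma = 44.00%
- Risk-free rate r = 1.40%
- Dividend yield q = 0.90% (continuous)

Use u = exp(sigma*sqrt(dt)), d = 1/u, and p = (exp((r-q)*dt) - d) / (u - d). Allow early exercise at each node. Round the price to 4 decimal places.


dt = T/N = 0.375000
u = exp(sigma*sqrt(dt)) = 1.309236; d = 1/u = 0.763804
p = (exp((r-q)*dt) - d) / (u - d) = 0.436484
Discount per step: exp(-r*dt) = 0.994764
Stock lattice S(k, i) with i counting down-moves:
  k=0: S(0,0) = 24.8400
  k=1: S(1,0) = 32.5214; S(1,1) = 18.9729
  k=2: S(2,0) = 42.5782; S(2,1) = 24.8400; S(2,2) = 14.4916
Terminal payoffs V(N, i) = max(S_T - K, 0):
  V(2,0) = 16.878226; V(2,1) = 0.000000; V(2,2) = 0.000000
Backward induction: V(k, i) = exp(-r*dt) * [p * V(k+1, i) + (1-p) * V(k+1, i+1)]; then take max(V_cont, immediate exercise) for American.
  V(1,0) = exp(-r*dt) * [p*16.878226 + (1-p)*0.000000] = 7.328508; exercise = 6.821426; V(1,0) = max -> 7.328508
  V(1,1) = exp(-r*dt) * [p*0.000000 + (1-p)*0.000000] = 0.000000; exercise = 0.000000; V(1,1) = max -> 0.000000
  V(0,0) = exp(-r*dt) * [p*7.328508 + (1-p)*0.000000] = 3.182031; exercise = 0.000000; V(0,0) = max -> 3.182031

Answer: Price = V(0,0) = 3.1820


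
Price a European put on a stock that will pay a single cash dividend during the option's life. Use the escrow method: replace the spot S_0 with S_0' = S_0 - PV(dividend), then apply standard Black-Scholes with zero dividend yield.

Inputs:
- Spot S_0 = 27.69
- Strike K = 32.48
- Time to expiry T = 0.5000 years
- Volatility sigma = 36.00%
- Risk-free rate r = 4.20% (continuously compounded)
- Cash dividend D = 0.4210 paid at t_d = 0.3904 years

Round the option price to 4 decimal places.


PV(D) = D * exp(-r * t_d) = 0.4210 * 0.98373690 = 0.41415323
S_0' = S_0 - PV(D) = 27.6900 - 0.41415323 = 27.27584677
d1 = (ln(S_0'/K) + (r + sigma^2/2)*T) / (sigma*sqrt(T)) = -0.47620868
d2 = d1 - sigma*sqrt(T) = -0.73076712
exp(-rT) = 0.97921896
N(-d1) = 0.68303714; N(-d2) = 0.76753929
P = K * exp(-rT) * N(-d2) - S_0' * N(-d1) = 32.4800 * 0.97921896 * 0.76753929 - 27.27584677 * 0.68303714 = 5.7812

Answer: Price = 5.7812


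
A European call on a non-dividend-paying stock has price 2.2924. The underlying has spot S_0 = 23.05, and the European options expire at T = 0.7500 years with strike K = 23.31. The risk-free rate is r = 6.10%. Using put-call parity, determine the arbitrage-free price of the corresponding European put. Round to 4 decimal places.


Answer: Put price = 1.5100

Derivation:
Put-call parity: C - P = S_0 * exp(-qT) - K * exp(-rT).
S_0 * exp(-qT) = 23.0500 * 1.00000000 = 23.05000000
K * exp(-rT) = 23.3100 * 0.95528075 = 22.26759434
P = C - S*exp(-qT) + K*exp(-rT)
P = 2.2924 - 23.05000000 + 22.26759434 = 1.5100


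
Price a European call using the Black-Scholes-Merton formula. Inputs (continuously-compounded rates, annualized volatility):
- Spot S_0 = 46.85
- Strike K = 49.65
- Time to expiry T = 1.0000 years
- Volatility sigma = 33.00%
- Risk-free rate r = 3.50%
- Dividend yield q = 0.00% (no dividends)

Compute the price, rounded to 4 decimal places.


d1 = (ln(S/K) + (r - q + 0.5*sigma^2) * T) / (sigma * sqrt(T)) = 0.09515945
d2 = d1 - sigma * sqrt(T) = -0.23484055
exp(-rT) = 0.96560542; exp(-qT) = 1.00000000
C = S_0 * exp(-qT) * N(d1) - K * exp(-rT) * N(d2)
N(d1) = 0.53790591; N(d2) = 0.40716625
C = 46.8500 * 1.00000000 * 0.53790591 - 49.6500 * 0.96560542 * 0.40716625 = 5.6804

Answer: Price = 5.6804


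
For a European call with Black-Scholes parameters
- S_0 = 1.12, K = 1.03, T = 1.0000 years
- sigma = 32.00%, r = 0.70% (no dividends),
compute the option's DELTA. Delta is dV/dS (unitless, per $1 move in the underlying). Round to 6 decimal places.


d1 = 0.4436558846; d2 = 0.1236558846
phi(d1) = 0.3615504083; exp(-qT) = 1.0000000000; exp(-rT) = 0.9930244429
N(d1) = 0.6713543025
Delta = exp(-qT) * N(d1) = 1.0000000000 * 0.6713543025 = 0.671354

Answer: Delta = 0.671354


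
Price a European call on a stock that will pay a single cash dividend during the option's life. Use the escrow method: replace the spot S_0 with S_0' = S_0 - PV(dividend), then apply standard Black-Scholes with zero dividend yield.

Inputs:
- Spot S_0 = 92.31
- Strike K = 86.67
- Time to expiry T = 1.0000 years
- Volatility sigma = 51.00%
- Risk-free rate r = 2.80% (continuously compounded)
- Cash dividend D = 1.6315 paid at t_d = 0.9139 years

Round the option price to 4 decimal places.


PV(D) = D * exp(-r * t_d) = 1.6315 * 0.97473543 = 1.59028085
S_0' = S_0 - PV(D) = 92.3100 - 1.59028085 = 90.71971915
d1 = (ln(S_0'/K) + (r + sigma^2/2)*T) / (sigma*sqrt(T)) = 0.39944498
d2 = d1 - sigma*sqrt(T) = -0.11055502
exp(-rT) = 0.97238837
N(d1) = 0.65521732; N(d2) = 0.45598461
C = S_0' * N(d1) - K * exp(-rT) * N(d2) = 90.71971915 * 0.65521732 - 86.6700 * 0.97238837 * 0.45598461 = 21.0122

Answer: Price = 21.0122
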